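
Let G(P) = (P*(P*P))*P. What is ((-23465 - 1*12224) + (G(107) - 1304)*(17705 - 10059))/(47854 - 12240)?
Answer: 1002224623173/35614 ≈ 2.8141e+7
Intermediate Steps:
G(P) = P⁴ (G(P) = (P*P²)*P = P³*P = P⁴)
((-23465 - 1*12224) + (G(107) - 1304)*(17705 - 10059))/(47854 - 12240) = ((-23465 - 1*12224) + (107⁴ - 1304)*(17705 - 10059))/(47854 - 12240) = ((-23465 - 12224) + (131079601 - 1304)*7646)/35614 = (-35689 + 131078297*7646)*(1/35614) = (-35689 + 1002224658862)*(1/35614) = 1002224623173*(1/35614) = 1002224623173/35614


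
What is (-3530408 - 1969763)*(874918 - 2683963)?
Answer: 9950056846695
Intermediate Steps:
(-3530408 - 1969763)*(874918 - 2683963) = -5500171*(-1809045) = 9950056846695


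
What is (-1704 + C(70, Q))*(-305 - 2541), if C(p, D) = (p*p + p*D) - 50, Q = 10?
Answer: -10945716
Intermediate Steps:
C(p, D) = -50 + p² + D*p (C(p, D) = (p² + D*p) - 50 = -50 + p² + D*p)
(-1704 + C(70, Q))*(-305 - 2541) = (-1704 + (-50 + 70² + 10*70))*(-305 - 2541) = (-1704 + (-50 + 4900 + 700))*(-2846) = (-1704 + 5550)*(-2846) = 3846*(-2846) = -10945716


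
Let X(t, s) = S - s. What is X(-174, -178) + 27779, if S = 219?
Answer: 28176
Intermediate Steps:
X(t, s) = 219 - s
X(-174, -178) + 27779 = (219 - 1*(-178)) + 27779 = (219 + 178) + 27779 = 397 + 27779 = 28176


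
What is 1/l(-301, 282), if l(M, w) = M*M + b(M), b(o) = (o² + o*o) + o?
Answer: 1/271502 ≈ 3.6832e-6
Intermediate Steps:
b(o) = o + 2*o² (b(o) = (o² + o²) + o = 2*o² + o = o + 2*o²)
l(M, w) = M² + M*(1 + 2*M) (l(M, w) = M*M + M*(1 + 2*M) = M² + M*(1 + 2*M))
1/l(-301, 282) = 1/(-301*(1 + 3*(-301))) = 1/(-301*(1 - 903)) = 1/(-301*(-902)) = 1/271502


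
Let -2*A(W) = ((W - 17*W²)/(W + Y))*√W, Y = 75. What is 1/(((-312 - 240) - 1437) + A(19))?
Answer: -17574804/34778493017 - 287546*√19/34778493017 ≈ -0.00054137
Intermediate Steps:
A(W) = -√W*(W - 17*W²)/(2*(75 + W)) (A(W) = -(W - 17*W²)/(W + 75)*√W/2 = -(W - 17*W²)/(75 + W)*√W/2 = -√W*(W - 17*W²)/(2*(75 + W)))
1/(((-312 - 240) - 1437) + A(19)) = 1/(((-312 - 240) - 1437) + 19^(3/2)*(-1 + 17*19)/(2*(75 + 19))) = 1/((-552 - 1437) + (½)*(19*√19)*(-1 + 323)/94) = 1/(-1989 + (½)*(19*√19)*(1/94)*322) = 1/(-1989 + 3059*√19/94)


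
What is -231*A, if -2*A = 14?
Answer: 1617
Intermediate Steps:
A = -7 (A = -1/2*14 = -7)
-231*A = -231*(-7) = 1617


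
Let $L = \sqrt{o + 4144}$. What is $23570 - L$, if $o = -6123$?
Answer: $23570 - i \sqrt{1979} \approx 23570.0 - 44.486 i$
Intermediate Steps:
$L = i \sqrt{1979}$ ($L = \sqrt{-6123 + 4144} = \sqrt{-1979} = i \sqrt{1979} \approx 44.486 i$)
$23570 - L = 23570 - i \sqrt{1979}$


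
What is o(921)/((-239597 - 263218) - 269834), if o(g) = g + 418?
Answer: -1339/772649 ≈ -0.0017330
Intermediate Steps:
o(g) = 418 + g
o(921)/((-239597 - 263218) - 269834) = (418 + 921)/((-239597 - 263218) - 269834) = 1339/(-502815 - 269834) = 1339/(-772649) = 1339*(-1/772649) = -1339/772649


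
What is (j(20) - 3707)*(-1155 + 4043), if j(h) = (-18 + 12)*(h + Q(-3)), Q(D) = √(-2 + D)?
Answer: -11052376 - 17328*I*√5 ≈ -1.1052e+7 - 38747.0*I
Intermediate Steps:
j(h) = -6*h - 6*I*√5 (j(h) = (-18 + 12)*(h + √(-2 - 3)) = -6*(h + √(-5)) = -6*(h + I*√5) = -6*h - 6*I*√5)
(j(20) - 3707)*(-1155 + 4043) = ((-6*20 - 6*I*√5) - 3707)*(-1155 + 4043) = ((-120 - 6*I*√5) - 3707)*2888 = (-3827 - 6*I*√5)*2888 = -11052376 - 17328*I*√5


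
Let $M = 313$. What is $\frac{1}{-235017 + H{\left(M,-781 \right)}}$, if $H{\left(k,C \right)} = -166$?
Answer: $- \frac{1}{235183} \approx -4.252 \cdot 10^{-6}$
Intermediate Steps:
$\frac{1}{-235017 + H{\left(M,-781 \right)}} = \frac{1}{-235017 - 166} = \frac{1}{-235183} = - \frac{1}{235183}$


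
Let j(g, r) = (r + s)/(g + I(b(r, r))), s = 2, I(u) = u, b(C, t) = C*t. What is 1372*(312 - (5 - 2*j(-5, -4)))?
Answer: 4627756/11 ≈ 4.2071e+5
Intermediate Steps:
j(g, r) = (2 + r)/(g + r²) (j(g, r) = (r + 2)/(g + r*r) = (2 + r)/(g + r²))
1372*(312 - (5 - 2*j(-5, -4))) = 1372*(312 - (5 - 2*(2 - 4)/(-5 + (-4)²))) = 1372*(312 - (5 - 2*(-2)/(-5 + 16))) = 1372*(312 - (5 - 2*(-2)/11)) = 1372*(312 - (5 - 2*(-2/11))) = 1372*(312 - (5 + 4/11)) = 1372*(312 - 1*59/11) = 1372*(312 - 59/11) = 1372*(3373/11) = 4627756/11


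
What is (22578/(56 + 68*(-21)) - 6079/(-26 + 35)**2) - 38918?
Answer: -2167602191/55566 ≈ -39010.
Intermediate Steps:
(22578/(56 + 68*(-21)) - 6079/(-26 + 35)**2) - 38918 = (22578/(56 - 1428) - 6079/(9**2)) - 38918 = (22578/(-1372) - 6079/81) - 38918 = (22578*(-1/1372) - 6079*1/81) - 38918 = (-11289/686 - 6079/81) - 38918 = -5084603/55566 - 38918 = -2167602191/55566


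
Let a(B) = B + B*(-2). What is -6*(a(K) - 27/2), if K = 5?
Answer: 111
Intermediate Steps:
a(B) = -B (a(B) = B - 2*B = -B)
-6*(a(K) - 27/2) = -6*(-1*5 - 27/2) = -6*(-5 - 27*1/2) = -6*(-5 - 27/2) = -6*(-37/2) = 111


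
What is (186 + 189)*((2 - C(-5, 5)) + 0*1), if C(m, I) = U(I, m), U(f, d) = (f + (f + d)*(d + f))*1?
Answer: -1125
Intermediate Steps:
U(f, d) = f + (d + f)² (U(f, d) = (f + (d + f)*(d + f))*1 = (f + (d + f)²)*1 = f + (d + f)²)
C(m, I) = I + (I + m)² (C(m, I) = I + (m + I)² = I + (I + m)²)
(186 + 189)*((2 - C(-5, 5)) + 0*1) = (186 + 189)*((2 - (5 + (5 - 5)²)) + 0*1) = 375*((2 - (5 + 0²)) + 0) = 375*((2 - (5 + 0)) + 0) = 375*((2 - 1*5) + 0) = 375*((2 - 5) + 0) = 375*(-3 + 0) = 375*(-3) = -1125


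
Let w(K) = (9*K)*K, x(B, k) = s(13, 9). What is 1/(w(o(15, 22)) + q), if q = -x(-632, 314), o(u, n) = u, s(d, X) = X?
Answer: 1/2016 ≈ 0.00049603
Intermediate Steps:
x(B, k) = 9
q = -9 (q = -1*9 = -9)
w(K) = 9*K**2
1/(w(o(15, 22)) + q) = 1/(9*15**2 - 9) = 1/(9*225 - 9) = 1/(2025 - 9) = 1/2016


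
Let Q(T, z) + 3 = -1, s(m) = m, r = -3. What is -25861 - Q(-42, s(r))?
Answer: -25857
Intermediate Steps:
Q(T, z) = -4 (Q(T, z) = -3 - 1 = -4)
-25861 - Q(-42, s(r)) = -25861 - 1*(-4) = -25861 + 4 = -25857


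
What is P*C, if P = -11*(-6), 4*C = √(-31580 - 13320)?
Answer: 165*I*√449 ≈ 3496.3*I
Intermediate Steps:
C = 5*I*√449/2 (C = √(-31580 - 13320)/4 = √(-44900)/4 = (10*I*√449)/4 = 5*I*√449/2 ≈ 52.974*I)
P = 66
P*C = 66*(5*I*√449/2) = 165*I*√449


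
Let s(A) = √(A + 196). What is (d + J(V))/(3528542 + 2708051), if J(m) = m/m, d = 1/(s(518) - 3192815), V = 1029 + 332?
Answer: 10194064430696/63576250782315338023 - √714/63576250782315338023 ≈ 1.6034e-7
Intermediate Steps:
s(A) = √(196 + A)
V = 1361
d = 1/(-3192815 + √714) (d = 1/(√(196 + 518) - 3192815) = 1/(√714 - 3192815) = 1/(-3192815 + √714) ≈ -3.1321e-7)
J(m) = 1
(d + J(V))/(3528542 + 2708051) = ((-3192815/10194067623511 - √714/10194067623511) + 1)/(3528542 + 2708051) = (10194064430696/10194067623511 - √714/10194067623511)/6236593 = (10194064430696/10194067623511 - √714/10194067623511)*(1/6236593) = 10194064430696/63576250782315338023 - √714/63576250782315338023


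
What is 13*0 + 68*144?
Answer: 9792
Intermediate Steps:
13*0 + 68*144 = 0 + 9792 = 9792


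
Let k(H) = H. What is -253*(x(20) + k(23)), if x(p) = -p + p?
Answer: -5819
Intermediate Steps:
x(p) = 0
-253*(x(20) + k(23)) = -253*(0 + 23) = -253*23 = -5819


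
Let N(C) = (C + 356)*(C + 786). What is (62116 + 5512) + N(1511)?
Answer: 4356127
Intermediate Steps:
N(C) = (356 + C)*(786 + C)
(62116 + 5512) + N(1511) = (62116 + 5512) + (279816 + 1511² + 1142*1511) = 67628 + (279816 + 2283121 + 1725562) = 67628 + 4288499 = 4356127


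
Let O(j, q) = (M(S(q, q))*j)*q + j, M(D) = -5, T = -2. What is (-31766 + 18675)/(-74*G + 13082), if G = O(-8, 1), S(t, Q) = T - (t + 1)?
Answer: -13091/10714 ≈ -1.2219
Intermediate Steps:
S(t, Q) = -3 - t (S(t, Q) = -2 - (t + 1) = -2 - (1 + t) = -2 + (-1 - t) = -3 - t)
O(j, q) = j - 5*j*q (O(j, q) = (-5*j)*q + j = -5*j*q + j = j - 5*j*q)
G = 32 (G = -8*(1 - 5*1) = -8*(1 - 5) = -8*(-4) = 32)
(-31766 + 18675)/(-74*G + 13082) = (-31766 + 18675)/(-74*32 + 13082) = -13091/(-2368 + 13082) = -13091/10714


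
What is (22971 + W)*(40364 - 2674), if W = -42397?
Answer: -732165940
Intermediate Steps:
(22971 + W)*(40364 - 2674) = (22971 - 42397)*(40364 - 2674) = -19426*37690 = -732165940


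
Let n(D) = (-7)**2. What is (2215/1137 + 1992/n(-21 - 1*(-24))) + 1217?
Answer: 70176160/55713 ≈ 1259.6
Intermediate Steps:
n(D) = 49
(2215/1137 + 1992/n(-21 - 1*(-24))) + 1217 = (2215/1137 + 1992/49) + 1217 = 2373439/55713 + 1217 = 70176160/55713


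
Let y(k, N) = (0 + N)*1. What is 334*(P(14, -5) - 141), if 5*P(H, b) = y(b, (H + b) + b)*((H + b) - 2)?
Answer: -226118/5 ≈ -45224.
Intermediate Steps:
y(k, N) = N (y(k, N) = N*1 = N)
P(H, b) = (H + 2*b)*(-2 + H + b)/5 (P(H, b) = (((H + b) + b)*((H + b) - 2))/5 = ((H + 2*b)*(-2 + H + b))/5 = (H + 2*b)*(-2 + H + b)/5)
334*(P(14, -5) - 141) = 334*((14 + 2*(-5))*(-2 + 14 - 5)/5 - 141) = 334*((⅕)*(14 - 10)*7 - 141) = 334*((⅕)*4*7 - 141) = 334*(28/5 - 141) = 334*(-677/5) = -226118/5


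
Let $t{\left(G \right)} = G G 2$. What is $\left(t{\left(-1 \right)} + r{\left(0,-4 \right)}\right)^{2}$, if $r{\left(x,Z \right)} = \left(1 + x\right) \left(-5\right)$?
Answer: $9$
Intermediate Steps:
$r{\left(x,Z \right)} = -5 - 5 x$
$t{\left(G \right)} = 2 G^{2}$ ($t{\left(G \right)} = G^{2} \cdot 2 = 2 G^{2}$)
$\left(t{\left(-1 \right)} + r{\left(0,-4 \right)}\right)^{2} = \left(2 \left(-1\right)^{2} - 5\right)^{2} = \left(2 \cdot 1 + \left(-5 + 0\right)\right)^{2} = \left(2 - 5\right)^{2} = \left(-3\right)^{2} = 9$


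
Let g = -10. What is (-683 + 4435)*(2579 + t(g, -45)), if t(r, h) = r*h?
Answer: 11364808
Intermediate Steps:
t(r, h) = h*r
(-683 + 4435)*(2579 + t(g, -45)) = (-683 + 4435)*(2579 - 45*(-10)) = 3752*(2579 + 450) = 3752*3029 = 11364808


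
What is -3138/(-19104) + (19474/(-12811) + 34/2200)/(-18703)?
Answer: 34477942504673/209797378854800 ≈ 0.16434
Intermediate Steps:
-3138/(-19104) + (19474/(-12811) + 34/2200)/(-18703) = -3138*(-1/19104) + (19474*(-1/12811) + 34*(1/2200))*(-1/18703) = 523/3184 + (-19474/12811 + 17/1100)*(-1/18703) = 523/3184 - 21203613/14092100*(-1/18703) = 523/3184 + 21203613/263564546300 = 34477942504673/209797378854800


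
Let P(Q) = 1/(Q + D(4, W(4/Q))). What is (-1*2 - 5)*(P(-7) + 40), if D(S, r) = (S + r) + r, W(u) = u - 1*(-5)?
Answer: -11529/41 ≈ -281.20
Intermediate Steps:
W(u) = 5 + u (W(u) = u + 5 = 5 + u)
D(S, r) = S + 2*r
P(Q) = 1/(14 + Q + 8/Q) (P(Q) = 1/(Q + (4 + 2*(5 + 4/Q))) = 1/(Q + (4 + (10 + 8/Q))) = 1/(Q + (14 + 8/Q)) = 1/(14 + Q + 8/Q))
(-1*2 - 5)*(P(-7) + 40) = (-1*2 - 5)*(-7/(8 + (-7)**2 + 14*(-7)) + 40) = (-2 - 5)*(-7/(8 + 49 - 98) + 40) = -7*(-7/(-41) + 40) = -7*(-7*(-1/41) + 40) = -7*(7/41 + 40) = -7*1647/41 = -11529/41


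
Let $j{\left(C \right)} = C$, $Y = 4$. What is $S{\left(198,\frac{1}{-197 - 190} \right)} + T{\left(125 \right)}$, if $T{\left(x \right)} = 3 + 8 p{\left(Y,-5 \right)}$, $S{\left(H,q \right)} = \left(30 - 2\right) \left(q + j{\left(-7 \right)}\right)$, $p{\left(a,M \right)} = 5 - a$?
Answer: $- \frac{71623}{387} \approx -185.07$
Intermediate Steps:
$S{\left(H,q \right)} = -196 + 28 q$ ($S{\left(H,q \right)} = \left(30 - 2\right) \left(q - 7\right) = 28 \left(-7 + q\right) = -196 + 28 q$)
$T{\left(x \right)} = 11$ ($T{\left(x \right)} = 3 + 8 \left(5 - 4\right) = 3 + 8 \cdot 1 = 3 + 8 = 11$)
$S{\left(198,\frac{1}{-197 - 190} \right)} + T{\left(125 \right)} = \left(-196 + \frac{28}{-197 - 190}\right) + 11 = \left(-196 + \frac{28}{-387}\right) + 11 = \left(-196 + 28 \left(- \frac{1}{387}\right)\right) + 11 = \left(-196 - \frac{28}{387}\right) + 11 = - \frac{75880}{387} + 11 = - \frac{71623}{387}$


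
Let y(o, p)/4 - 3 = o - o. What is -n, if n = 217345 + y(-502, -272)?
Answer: -217357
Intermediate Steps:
y(o, p) = 12 (y(o, p) = 12 + 4*(o - o) = 12 + 4*0 = 12 + 0 = 12)
n = 217357 (n = 217345 + 12 = 217357)
-n = -1*217357 = -217357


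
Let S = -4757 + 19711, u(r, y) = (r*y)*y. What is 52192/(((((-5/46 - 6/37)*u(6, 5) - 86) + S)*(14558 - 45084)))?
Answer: -22207696/192589953459 ≈ -0.00011531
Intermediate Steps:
u(r, y) = r*y²
S = 14954
52192/(((((-5/46 - 6/37)*u(6, 5) - 86) + S)*(14558 - 45084))) = 52192/(((((-5/46 - 6/37)*(6*5²) - 86) + 14954)*(14558 - 45084))) = 52192/(((((-5*1/46 - 6*1/37)*(6*25) - 86) + 14954)*(-30526))) = 52192/(((((-5/46 - 6/37)*150 - 86) + 14954)*(-30526))) = 52192/((((-461/1702*150 - 86) + 14954)*(-30526))) = 52192/((((-34575/851 - 86) + 14954)*(-30526))) = 52192/(((-107761/851 + 14954)*(-30526))) = 52192/(((12618093/851)*(-30526))) = 52192/(-385179906918/851) = 52192*(-851/385179906918) = -22207696/192589953459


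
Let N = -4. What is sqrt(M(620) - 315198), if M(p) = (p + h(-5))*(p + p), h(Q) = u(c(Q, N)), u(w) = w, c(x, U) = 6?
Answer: sqrt(461042) ≈ 679.00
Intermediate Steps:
h(Q) = 6
M(p) = 2*p*(6 + p) (M(p) = (p + 6)*(p + p) = (6 + p)*(2*p) = 2*p*(6 + p))
sqrt(M(620) - 315198) = sqrt(2*620*(6 + 620) - 315198) = sqrt(2*620*626 - 315198) = sqrt(776240 - 315198) = sqrt(461042)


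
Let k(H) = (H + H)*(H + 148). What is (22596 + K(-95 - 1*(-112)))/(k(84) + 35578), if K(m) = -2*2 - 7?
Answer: 22585/74554 ≈ 0.30293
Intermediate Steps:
K(m) = -11 (K(m) = -4 - 7 = -11)
k(H) = 2*H*(148 + H) (k(H) = (2*H)*(148 + H) = 2*H*(148 + H))
(22596 + K(-95 - 1*(-112)))/(k(84) + 35578) = (22596 - 11)/(2*84*(148 + 84) + 35578) = 22585/(2*84*232 + 35578) = 22585/(38976 + 35578) = 22585/74554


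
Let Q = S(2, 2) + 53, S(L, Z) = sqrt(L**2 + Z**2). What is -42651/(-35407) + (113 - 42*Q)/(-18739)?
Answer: 874052080/663491773 + 12*sqrt(2)/2677 ≈ 1.3237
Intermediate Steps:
Q = 53 + 2*sqrt(2) (Q = sqrt(2**2 + 2**2) + 53 = sqrt(4 + 4) + 53 = sqrt(8) + 53 = 2*sqrt(2) + 53 = 53 + 2*sqrt(2) ≈ 55.828)
-42651/(-35407) + (113 - 42*Q)/(-18739) = -42651/(-35407) + (113 - 42*(53 + 2*sqrt(2)))/(-18739) = -42651*(-1/35407) + (113 + (-2226 - 84*sqrt(2)))*(-1/18739) = 42651/35407 + (-2113 - 84*sqrt(2))*(-1/18739) = 42651/35407 + (2113/18739 + 12*sqrt(2)/2677) = 874052080/663491773 + 12*sqrt(2)/2677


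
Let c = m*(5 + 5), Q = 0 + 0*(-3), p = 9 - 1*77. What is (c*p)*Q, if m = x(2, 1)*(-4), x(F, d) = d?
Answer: 0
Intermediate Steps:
m = -4 (m = 1*(-4) = -4)
p = -68 (p = 9 - 77 = -68)
Q = 0 (Q = 0 + 0 = 0)
c = -40 (c = -4*(5 + 5) = -4*10 = -40)
(c*p)*Q = -40*(-68)*0 = 2720*0 = 0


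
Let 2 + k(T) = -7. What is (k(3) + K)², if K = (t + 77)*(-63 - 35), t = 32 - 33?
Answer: 55606849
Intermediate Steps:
k(T) = -9 (k(T) = -2 - 7 = -9)
t = -1
K = -7448 (K = (-1 + 77)*(-63 - 35) = 76*(-98) = -7448)
(k(3) + K)² = (-9 - 7448)² = (-7457)² = 55606849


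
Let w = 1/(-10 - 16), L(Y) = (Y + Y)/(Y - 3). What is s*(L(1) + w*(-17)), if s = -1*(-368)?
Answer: -1656/13 ≈ -127.38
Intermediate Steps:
s = 368
L(Y) = 2*Y/(-3 + Y) (L(Y) = (2*Y)/(-3 + Y) = 2*Y/(-3 + Y))
w = -1/26 (w = 1/(-26) = -1/26 ≈ -0.038462)
s*(L(1) + w*(-17)) = 368*(2*1/(-3 + 1) - 1/26*(-17)) = 368*(2*1/(-2) + 17/26) = 368*(2*1*(-1/2) + 17/26) = 368*(-1 + 17/26) = 368*(-9/26) = -1656/13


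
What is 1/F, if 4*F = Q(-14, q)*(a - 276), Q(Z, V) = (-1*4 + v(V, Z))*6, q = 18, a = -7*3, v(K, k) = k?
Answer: 1/8019 ≈ 0.00012470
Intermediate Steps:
a = -21
Q(Z, V) = -24 + 6*Z (Q(Z, V) = (-1*4 + Z)*6 = (-4 + Z)*6 = -24 + 6*Z)
F = 8019 (F = ((-24 + 6*(-14))*(-21 - 276))/4 = ((-24 - 84)*(-297))/4 = (-108*(-297))/4 = (¼)*32076 = 8019)
1/F = 1/8019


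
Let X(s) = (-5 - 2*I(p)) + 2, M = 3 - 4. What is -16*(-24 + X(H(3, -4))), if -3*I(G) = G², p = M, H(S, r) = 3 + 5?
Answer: 1264/3 ≈ 421.33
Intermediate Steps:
H(S, r) = 8
M = -1
p = -1
I(G) = -G²/3
X(s) = -7/3 (X(s) = (-5 - (-2)*(-1)²/3) + 2 = (-5 - (-2)/3) + 2 = (-5 - 2*(-⅓)) + 2 = (-5 + ⅔) + 2 = -13/3 + 2 = -7/3)
-16*(-24 + X(H(3, -4))) = -16*(-24 - 7/3) = -16*(-79/3) = 1264/3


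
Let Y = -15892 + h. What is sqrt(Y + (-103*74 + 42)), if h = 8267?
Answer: I*sqrt(15205) ≈ 123.31*I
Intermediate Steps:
Y = -7625 (Y = -15892 + 8267 = -7625)
sqrt(Y + (-103*74 + 42)) = sqrt(-7625 + (-103*74 + 42)) = sqrt(-7625 + (-7622 + 42)) = sqrt(-7625 - 7580) = sqrt(-15205) = I*sqrt(15205)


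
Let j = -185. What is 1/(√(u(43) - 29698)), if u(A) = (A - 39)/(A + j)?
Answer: -I*√9356735/527140 ≈ -0.0058028*I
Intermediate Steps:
u(A) = (-39 + A)/(-185 + A) (u(A) = (A - 39)/(A - 185) = (-39 + A)/(-185 + A))
1/(√(u(43) - 29698)) = 1/(√((-39 + 43)/(-185 + 43) - 29698)) = 1/(√(4/(-142) - 29698)) = 1/(√(-1/142*4 - 29698)) = 1/(√(-2/71 - 29698)) = 1/(√(-2108560/71)) = 1/(4*I*√9356735/71) = -I*√9356735/527140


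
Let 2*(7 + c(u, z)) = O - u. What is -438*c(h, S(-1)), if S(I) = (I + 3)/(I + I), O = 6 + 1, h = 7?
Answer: 3066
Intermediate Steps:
O = 7
S(I) = (3 + I)/(2*I) (S(I) = (3 + I)/((2*I)) = (3 + I)*(1/(2*I)) = (3 + I)/(2*I))
c(u, z) = -7/2 - u/2 (c(u, z) = -7 + (7 - u)/2 = -7 + (7/2 - u/2) = -7/2 - u/2)
-438*c(h, S(-1)) = -438*(-7/2 - ½*7) = -438*(-7/2 - 7/2) = -438*(-7) = 3066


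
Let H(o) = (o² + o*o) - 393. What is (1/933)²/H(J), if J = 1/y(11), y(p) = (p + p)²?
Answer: -117128/40069742917167 ≈ -2.9231e-9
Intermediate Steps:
y(p) = 4*p² (y(p) = (2*p)² = 4*p²)
J = 1/484 (J = 1/(4*11²) = 1/(4*121) = 1/484 ≈ 0.0020661)
H(o) = -393 + 2*o² (H(o) = (o² + o²) - 393 = 2*o² - 393 = -393 + 2*o²)
(1/933)²/H(J) = (1/933)²/(-393 + 2*(1/484)²) = (1/933)²/(-393 + 2*(1/234256)) = 1/(870489*(-393 + 1/117128)) = 1/(870489*(-46031303/117128)) = (1/870489)*(-117128/46031303) = -117128/40069742917167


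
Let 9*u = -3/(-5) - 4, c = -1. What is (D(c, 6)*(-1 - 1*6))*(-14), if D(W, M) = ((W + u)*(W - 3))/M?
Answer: 12152/135 ≈ 90.015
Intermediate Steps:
u = -17/45 (u = (-3/(-5) - 4)/9 = (-3*(-⅕) - 4)/9 = (⅗ - 4)/9 = (⅑)*(-17/5) = -17/45 ≈ -0.37778)
D(W, M) = (-3 + W)*(-17/45 + W)/M (D(W, M) = ((W - 17/45)*(W - 3))/M = ((-17/45 + W)*(-3 + W))/M = ((-3 + W)*(-17/45 + W))/M = (-3 + W)*(-17/45 + W)/M)
(D(c, 6)*(-1 - 1*6))*(-14) = (((1/45)*(51 - 152*(-1) + 45*(-1)²)/6)*(-1 - 1*6))*(-14) = (((1/45)*(⅙)*(51 + 152 + 45*1))*(-1 - 6))*(-14) = (((1/45)*(⅙)*(51 + 152 + 45))*(-7))*(-14) = (((1/45)*(⅙)*248)*(-7))*(-14) = ((124/135)*(-7))*(-14) = -868/135*(-14) = 12152/135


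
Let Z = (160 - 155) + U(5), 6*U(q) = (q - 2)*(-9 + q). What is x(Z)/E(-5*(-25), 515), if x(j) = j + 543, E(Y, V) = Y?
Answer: 546/125 ≈ 4.3680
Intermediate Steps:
U(q) = (-9 + q)*(-2 + q)/6 (U(q) = ((q - 2)*(-9 + q))/6 = ((-2 + q)*(-9 + q))/6 = ((-9 + q)*(-2 + q))/6 = (-9 + q)*(-2 + q)/6)
Z = 3 (Z = (160 - 155) + (3 - 11/6*5 + (⅙)*5²) = 5 + (3 - 55/6 + (⅙)*25) = 5 + (3 - 55/6 + 25/6) = 5 - 2 = 3)
x(j) = 543 + j
x(Z)/E(-5*(-25), 515) = (543 + 3)/((-5*(-25))) = 546/125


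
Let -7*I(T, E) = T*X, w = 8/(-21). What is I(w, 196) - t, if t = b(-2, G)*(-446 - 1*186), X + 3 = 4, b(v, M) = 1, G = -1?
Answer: 92912/147 ≈ 632.05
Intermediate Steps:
X = 1 (X = -3 + 4 = 1)
w = -8/21 (w = 8*(-1/21) = -8/21 ≈ -0.38095)
I(T, E) = -T/7
t = -632 (t = 1*(-446 - 1*186) = 1*(-446 - 186) = 1*(-632) = -632)
I(w, 196) - t = -1/7*(-8/21) - 1*(-632) = 8/147 + 632 = 92912/147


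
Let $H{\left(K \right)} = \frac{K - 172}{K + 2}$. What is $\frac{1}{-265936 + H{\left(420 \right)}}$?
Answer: $- \frac{211}{56112372} \approx -3.7603 \cdot 10^{-6}$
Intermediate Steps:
$H{\left(K \right)} = \frac{-172 + K}{2 + K}$
$\frac{1}{-265936 + H{\left(420 \right)}} = \frac{1}{-265936 + \frac{-172 + 420}{2 + 420}} = \frac{1}{-265936 + \frac{1}{422} \cdot 248} = \frac{1}{-265936 + \frac{124}{211}} = \frac{1}{- \frac{56112372}{211}} = - \frac{211}{56112372}$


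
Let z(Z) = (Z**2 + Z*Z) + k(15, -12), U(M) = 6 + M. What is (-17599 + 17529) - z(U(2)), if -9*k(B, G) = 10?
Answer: -1772/9 ≈ -196.89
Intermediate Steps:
k(B, G) = -10/9 (k(B, G) = -1/9*10 = -10/9)
z(Z) = -10/9 + 2*Z**2 (z(Z) = (Z**2 + Z*Z) - 10/9 = (Z**2 + Z**2) - 10/9 = 2*Z**2 - 10/9 = -10/9 + 2*Z**2)
(-17599 + 17529) - z(U(2)) = (-17599 + 17529) - (-10/9 + 2*(6 + 2)**2) = -70 - (-10/9 + 2*8**2) = -70 - (-10/9 + 2*64) = -70 - (-10/9 + 128) = -70 - 1*1142/9 = -70 - 1142/9 = -1772/9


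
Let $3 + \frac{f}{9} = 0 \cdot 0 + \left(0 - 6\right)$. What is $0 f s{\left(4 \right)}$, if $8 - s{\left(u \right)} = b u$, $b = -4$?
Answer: $0$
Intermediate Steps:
$f = -81$ ($f = -27 + 9 \left(0 \cdot 0 + \left(0 - 6\right)\right) = -27 + 9 \left(0 + \left(0 - 6\right)\right) = -27 + 9 \left(0 - 6\right) = -27 + 9 \left(-6\right) = -27 - 54 = -81$)
$s{\left(u \right)} = 8 + 4 u$ ($s{\left(u \right)} = 8 - - 4 u = 8 + 4 u$)
$0 f s{\left(4 \right)} = 0 \left(-81\right) \left(8 + 4 \cdot 4\right) = 0 \left(8 + 16\right) = 0 \cdot 24 = 0$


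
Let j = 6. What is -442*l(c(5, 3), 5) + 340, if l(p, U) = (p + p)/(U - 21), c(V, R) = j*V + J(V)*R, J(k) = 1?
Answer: 8653/4 ≈ 2163.3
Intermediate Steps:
c(V, R) = R + 6*V (c(V, R) = 6*V + 1*R = 6*V + R = R + 6*V)
l(p, U) = 2*p/(-21 + U) (l(p, U) = (2*p)/(-21 + U) = 2*p/(-21 + U))
-442*l(c(5, 3), 5) + 340 = -884*(3 + 6*5)/(-21 + 5) + 340 = -884*(3 + 30)/(-16) + 340 = -884*33*(-1)/16 + 340 = -442*(-33/8) + 340 = 7293/4 + 340 = 8653/4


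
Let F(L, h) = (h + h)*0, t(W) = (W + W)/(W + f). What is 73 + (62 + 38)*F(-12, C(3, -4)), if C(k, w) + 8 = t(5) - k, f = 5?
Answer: 73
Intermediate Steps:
t(W) = 2*W/(5 + W) (t(W) = (W + W)/(W + 5) = (2*W)/(5 + W) = 2*W/(5 + W))
C(k, w) = -7 - k (C(k, w) = -8 + (2*5/(5 + 5) - k) = -8 + (2*5/10 - k) = -8 + (2*5*(⅒) - k) = -8 + (1 - k) = -7 - k)
F(L, h) = 0 (F(L, h) = (2*h)*0 = 0)
73 + (62 + 38)*F(-12, C(3, -4)) = 73 + (62 + 38)*0 = 73 + 100*0 = 73 + 0 = 73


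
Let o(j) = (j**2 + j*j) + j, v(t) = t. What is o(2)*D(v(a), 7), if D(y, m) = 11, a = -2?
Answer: 110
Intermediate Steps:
o(j) = j + 2*j**2 (o(j) = (j**2 + j**2) + j = 2*j**2 + j = j + 2*j**2)
o(2)*D(v(a), 7) = (2*(1 + 2*2))*11 = (2*(1 + 4))*11 = (2*5)*11 = 10*11 = 110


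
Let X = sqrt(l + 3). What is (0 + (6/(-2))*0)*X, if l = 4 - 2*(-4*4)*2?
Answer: 0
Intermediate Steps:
l = 68 (l = 4 - (-32)*2 = 4 - 2*(-32) = 4 + 64 = 68)
X = sqrt(71) (X = sqrt(68 + 3) = sqrt(71) ≈ 8.4261)
(0 + (6/(-2))*0)*X = (0 + (6/(-2))*0)*sqrt(71) = (0 + (6*(-1/2))*0)*sqrt(71) = (0 - 3*0)*sqrt(71) = (0 + 0)*sqrt(71) = 0*sqrt(71) = 0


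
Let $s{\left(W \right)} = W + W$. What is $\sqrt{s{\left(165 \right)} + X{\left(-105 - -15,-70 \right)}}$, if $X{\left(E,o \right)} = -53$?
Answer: $\sqrt{277} \approx 16.643$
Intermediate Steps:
$s{\left(W \right)} = 2 W$
$\sqrt{s{\left(165 \right)} + X{\left(-105 - -15,-70 \right)}} = \sqrt{2 \cdot 165 - 53} = \sqrt{330 - 53} = \sqrt{277}$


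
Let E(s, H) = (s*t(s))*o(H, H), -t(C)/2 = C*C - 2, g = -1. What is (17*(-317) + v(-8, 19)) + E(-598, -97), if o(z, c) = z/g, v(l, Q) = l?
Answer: 41486117827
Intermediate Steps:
o(z, c) = -z (o(z, c) = z/(-1) = z*(-1) = -z)
t(C) = 4 - 2*C² (t(C) = -2*(C*C - 2) = -2*(C² - 2) = -2*(-2 + C²) = 4 - 2*C²)
E(s, H) = -H*s*(4 - 2*s²) (E(s, H) = (s*(4 - 2*s²))*(-H) = -H*s*(4 - 2*s²))
(17*(-317) + v(-8, 19)) + E(-598, -97) = (17*(-317) - 8) + 2*(-97)*(-598)*(-2 + (-598)²) = (-5389 - 8) + 2*(-97)*(-598)*(-2 + 357604) = -5397 + 2*(-97)*(-598)*357602 = -5397 + 41486123224 = 41486117827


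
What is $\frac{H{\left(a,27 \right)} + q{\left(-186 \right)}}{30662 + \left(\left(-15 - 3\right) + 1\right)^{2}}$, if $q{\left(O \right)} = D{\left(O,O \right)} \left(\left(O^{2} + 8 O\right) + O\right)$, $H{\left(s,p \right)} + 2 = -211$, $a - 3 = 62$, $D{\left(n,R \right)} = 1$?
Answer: $\frac{10903}{10317} \approx 1.0568$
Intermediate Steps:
$a = 65$ ($a = 3 + 62 = 65$)
$H{\left(s,p \right)} = -213$ ($H{\left(s,p \right)} = -2 - 211 = -213$)
$q{\left(O \right)} = O^{2} + 9 O$ ($q{\left(O \right)} = 1 \left(\left(O^{2} + 8 O\right) + O\right) = 1 \left(O^{2} + 9 O\right) = O^{2} + 9 O$)
$\frac{H{\left(a,27 \right)} + q{\left(-186 \right)}}{30662 + \left(\left(-15 - 3\right) + 1\right)^{2}} = \frac{-213 - 186 \left(9 - 186\right)}{30662 + \left(\left(-15 - 3\right) + 1\right)^{2}} = \frac{-213 - -32922}{30662 + \left(\left(-15 - 3\right) + 1\right)^{2}} = \frac{-213 + 32922}{30662 + \left(-18 + 1\right)^{2}} = \frac{32709}{30662 + \left(-17\right)^{2}} = \frac{32709}{30662 + 289} = \frac{32709}{30951} = 32709 \cdot \frac{1}{30951} = \frac{10903}{10317}$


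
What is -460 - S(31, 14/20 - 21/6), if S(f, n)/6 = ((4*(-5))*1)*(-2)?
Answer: -700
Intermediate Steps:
S(f, n) = 240 (S(f, n) = 6*(((4*(-5))*1)*(-2)) = 6*(-20*1*(-2)) = 6*(-20*(-2)) = 6*40 = 240)
-460 - S(31, 14/20 - 21/6) = -460 - 1*240 = -460 - 240 = -700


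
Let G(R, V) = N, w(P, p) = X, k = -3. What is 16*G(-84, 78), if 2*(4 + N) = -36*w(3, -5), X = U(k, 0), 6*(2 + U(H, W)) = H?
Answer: 656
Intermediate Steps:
U(H, W) = -2 + H/6
X = -5/2 (X = -2 + (1/6)*(-3) = -2 - 1/2 = -5/2 ≈ -2.5000)
w(P, p) = -5/2
N = 41 (N = -4 + (-36*(-5/2))/2 = -4 + (1/2)*90 = -4 + 45 = 41)
G(R, V) = 41
16*G(-84, 78) = 16*41 = 656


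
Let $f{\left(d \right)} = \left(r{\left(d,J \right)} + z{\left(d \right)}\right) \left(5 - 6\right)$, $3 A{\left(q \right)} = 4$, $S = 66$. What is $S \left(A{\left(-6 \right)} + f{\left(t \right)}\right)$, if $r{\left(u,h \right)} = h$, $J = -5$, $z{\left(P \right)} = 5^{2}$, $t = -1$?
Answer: $-1232$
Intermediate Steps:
$z{\left(P \right)} = 25$
$A{\left(q \right)} = \frac{4}{3}$ ($A{\left(q \right)} = \frac{1}{3} \cdot 4 = \frac{4}{3}$)
$f{\left(d \right)} = -20$ ($f{\left(d \right)} = \left(-5 + 25\right) \left(5 - 6\right) = 20 \left(-1\right) = -20$)
$S \left(A{\left(-6 \right)} + f{\left(t \right)}\right) = 66 \left(\frac{4}{3} - 20\right) = 66 \left(- \frac{56}{3}\right) = -1232$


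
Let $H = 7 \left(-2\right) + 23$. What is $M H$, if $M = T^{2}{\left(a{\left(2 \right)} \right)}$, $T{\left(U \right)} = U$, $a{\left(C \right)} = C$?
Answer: $36$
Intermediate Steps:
$M = 4$ ($M = 2^{2} = 4$)
$H = 9$ ($H = -14 + 23 = 9$)
$M H = 4 \cdot 9 = 36$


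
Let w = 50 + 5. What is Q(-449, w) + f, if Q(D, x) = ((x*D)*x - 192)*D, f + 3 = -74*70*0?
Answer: 609929230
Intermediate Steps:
w = 55
f = -3 (f = -3 - 74*70*0 = -3 - 5180*0 = -3 + 0 = -3)
Q(D, x) = D*(-192 + D*x²) (Q(D, x) = ((D*x)*x - 192)*D = (D*x² - 192)*D = (-192 + D*x²)*D = D*(-192 + D*x²))
Q(-449, w) + f = -449*(-192 - 449*55²) - 3 = -449*(-192 - 449*3025) - 3 = -449*(-192 - 1358225) - 3 = -449*(-1358417) - 3 = 609929233 - 3 = 609929230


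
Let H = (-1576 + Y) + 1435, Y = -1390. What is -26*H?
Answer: 39806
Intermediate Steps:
H = -1531 (H = (-1576 - 1390) + 1435 = -2966 + 1435 = -1531)
-26*H = -26*(-1531) = 39806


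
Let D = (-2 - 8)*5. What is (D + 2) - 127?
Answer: -175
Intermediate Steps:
D = -50 (D = -10*5 = -50)
(D + 2) - 127 = (-50 + 2) - 127 = -48 - 127 = -175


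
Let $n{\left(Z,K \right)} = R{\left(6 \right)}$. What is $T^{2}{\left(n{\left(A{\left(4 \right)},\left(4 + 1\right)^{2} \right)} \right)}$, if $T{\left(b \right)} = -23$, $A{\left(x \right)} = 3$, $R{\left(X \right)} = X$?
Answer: $529$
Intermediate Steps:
$n{\left(Z,K \right)} = 6$
$T^{2}{\left(n{\left(A{\left(4 \right)},\left(4 + 1\right)^{2} \right)} \right)} = \left(-23\right)^{2} = 529$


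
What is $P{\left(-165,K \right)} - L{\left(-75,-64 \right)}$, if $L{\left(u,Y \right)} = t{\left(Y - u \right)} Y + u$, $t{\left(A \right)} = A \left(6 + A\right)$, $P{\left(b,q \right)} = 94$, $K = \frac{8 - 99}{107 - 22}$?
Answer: $12137$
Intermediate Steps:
$K = - \frac{91}{85} \approx -1.0706$
$L{\left(u,Y \right)} = u + Y \left(Y - u\right) \left(6 + Y - u\right)$ ($L{\left(u,Y \right)} = \left(Y - u\right) \left(6 + \left(Y - u\right)\right) Y + u = \left(Y - u\right) \left(6 + Y - u\right) Y + u = Y \left(Y - u\right) \left(6 + Y - u\right) + u = u + Y \left(Y - u\right) \left(6 + Y - u\right)$)
$P{\left(-165,K \right)} - L{\left(-75,-64 \right)} = 94 - \left(-75 - 64 \left(-64 - -75\right) \left(6 - 64 - -75\right)\right) = 94 - \left(-75 - 64 \left(-64 + 75\right) \left(6 - 64 + 75\right)\right) = 94 - \left(-75 - 704 \cdot 17\right) = 94 - \left(-75 - 11968\right) = 94 - -12043 = 94 + 12043 = 12137$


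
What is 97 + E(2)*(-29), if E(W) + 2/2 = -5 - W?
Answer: 329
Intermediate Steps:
E(W) = -6 - W (E(W) = -1 + (-5 - W) = -6 - W)
97 + E(2)*(-29) = 97 + (-6 - 1*2)*(-29) = 97 + (-6 - 2)*(-29) = 97 - 8*(-29) = 97 + 232 = 329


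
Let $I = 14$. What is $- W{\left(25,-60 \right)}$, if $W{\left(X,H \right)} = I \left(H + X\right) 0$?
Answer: $0$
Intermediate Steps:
$W{\left(X,H \right)} = 0$ ($W{\left(X,H \right)} = 14 \left(H + X\right) 0 = 14 \cdot 0 = 0$)
$- W{\left(25,-60 \right)} = \left(-1\right) 0 = 0$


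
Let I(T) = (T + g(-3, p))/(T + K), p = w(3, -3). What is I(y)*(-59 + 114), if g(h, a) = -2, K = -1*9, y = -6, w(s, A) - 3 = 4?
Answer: 88/3 ≈ 29.333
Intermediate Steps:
w(s, A) = 7 (w(s, A) = 3 + 4 = 7)
p = 7
K = -9
I(T) = (-2 + T)/(-9 + T) (I(T) = (T - 2)/(T - 9) = (-2 + T)/(-9 + T))
I(y)*(-59 + 114) = ((-2 - 6)/(-9 - 6))*(-59 + 114) = (-8/(-15))*55 = -1/15*(-8)*55 = (8/15)*55 = 88/3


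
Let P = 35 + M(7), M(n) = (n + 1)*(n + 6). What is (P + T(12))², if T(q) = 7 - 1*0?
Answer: 21316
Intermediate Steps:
T(q) = 7 (T(q) = 7 + 0 = 7)
M(n) = (1 + n)*(6 + n)
P = 139 (P = 35 + (6 + 7² + 7*7) = 35 + (6 + 49 + 49) = 35 + 104 = 139)
(P + T(12))² = (139 + 7)² = 146² = 21316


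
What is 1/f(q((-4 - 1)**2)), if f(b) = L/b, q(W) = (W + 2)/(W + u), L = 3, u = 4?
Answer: 9/29 ≈ 0.31034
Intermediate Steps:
q(W) = (2 + W)/(4 + W) (q(W) = (W + 2)/(W + 4) = (2 + W)/(4 + W))
f(b) = 3/b
1/f(q((-4 - 1)**2)) = 1/(3/(((2 + (-4 - 1)**2)/(4 + (-4 - 1)**2)))) = 1/(3/(((2 + (-5)**2)/(4 + (-5)**2)))) = 1/(3/(((2 + 25)/(4 + 25)))) = 1/(3/((27/29))) = 1/(3/(((1/29)*27))) = 1/(3/(27/29)) = 1/(3*(29/27)) = 1/(29/9) = 9/29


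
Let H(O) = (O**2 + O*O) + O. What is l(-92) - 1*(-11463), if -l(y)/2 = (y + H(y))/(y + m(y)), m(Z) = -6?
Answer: 82633/7 ≈ 11805.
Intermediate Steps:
H(O) = O + 2*O**2 (H(O) = (O**2 + O**2) + O = 2*O**2 + O = O + 2*O**2)
l(y) = -2*(y + y*(1 + 2*y))/(-6 + y) (l(y) = -2*(y + y*(1 + 2*y))/(y - 6) = -2*(y + y*(1 + 2*y))/(-6 + y))
l(-92) - 1*(-11463) = 4*(-92)*(-1 - 1*(-92))/(-6 - 92) - 1*(-11463) = 4*(-92)*(-1 + 92)/(-98) + 11463 = 4*(-92)*(-1/98)*91 + 11463 = 2392/7 + 11463 = 82633/7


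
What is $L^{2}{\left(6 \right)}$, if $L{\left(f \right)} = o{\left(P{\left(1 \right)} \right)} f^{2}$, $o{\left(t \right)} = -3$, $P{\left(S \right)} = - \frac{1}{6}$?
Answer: $11664$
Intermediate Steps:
$P{\left(S \right)} = - \frac{1}{6}$ ($P{\left(S \right)} = \left(-1\right) \frac{1}{6} = - \frac{1}{6}$)
$L{\left(f \right)} = - 3 f^{2}$
$L^{2}{\left(6 \right)} = \left(- 3 \cdot 6^{2}\right)^{2} = \left(\left(-3\right) 36\right)^{2} = \left(-108\right)^{2} = 11664$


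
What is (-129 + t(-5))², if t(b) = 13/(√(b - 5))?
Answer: 166241/10 + 1677*I*√10/5 ≈ 16624.0 + 1060.6*I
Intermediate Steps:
t(b) = 13/√(-5 + b) (t(b) = 13/(√(-5 + b)) = 13/√(-5 + b))
(-129 + t(-5))² = (-129 + 13/√(-5 - 5))² = (-129 + 13/√(-10))² = (-129 + 13*(-I*√10/10))² = (-129 - 13*I*√10/10)²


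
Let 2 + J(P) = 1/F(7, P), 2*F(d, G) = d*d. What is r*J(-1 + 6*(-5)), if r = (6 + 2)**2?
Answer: -6144/49 ≈ -125.39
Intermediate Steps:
F(d, G) = d**2/2 (F(d, G) = (d*d)/2 = d**2/2)
r = 64 (r = 8**2 = 64)
J(P) = -96/49 (J(P) = -2 + 1/((1/2)*7**2) = -2 + 1/((1/2)*49) = -2 + 1/(49/2) = -2 + 2/49 = -96/49)
r*J(-1 + 6*(-5)) = 64*(-96/49) = -6144/49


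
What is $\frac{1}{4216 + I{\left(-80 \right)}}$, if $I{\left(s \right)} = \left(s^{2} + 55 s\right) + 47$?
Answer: $\frac{1}{6263} \approx 0.00015967$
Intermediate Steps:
$I{\left(s \right)} = 47 + s^{2} + 55 s$
$\frac{1}{4216 + I{\left(-80 \right)}} = \frac{1}{4216 + \left(47 + \left(-80\right)^{2} + 55 \left(-80\right)\right)} = \frac{1}{4216 + \left(47 + 6400 - 4400\right)} = \frac{1}{4216 + 2047} = \frac{1}{6263}$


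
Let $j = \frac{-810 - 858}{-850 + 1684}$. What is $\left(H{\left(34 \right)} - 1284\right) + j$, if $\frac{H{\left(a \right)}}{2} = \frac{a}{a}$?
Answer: $-1284$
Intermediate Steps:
$j = -2$ ($j = \frac{-810 - 858}{834} = \left(-810 - 858\right) \frac{1}{834} = \left(-1668\right) \frac{1}{834} = -2$)
$H{\left(a \right)} = 2$ ($H{\left(a \right)} = 2 \frac{a}{a} = 2 \cdot 1 = 2$)
$\left(H{\left(34 \right)} - 1284\right) + j = \left(2 - 1284\right) - 2 = -1282 - 2 = -1284$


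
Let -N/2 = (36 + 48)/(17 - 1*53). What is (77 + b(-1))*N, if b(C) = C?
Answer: 1064/3 ≈ 354.67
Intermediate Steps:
N = 14/3 (N = -2*(36 + 48)/(17 - 1*53) = -168/(17 - 53) = -168/(-36) = -168*(-1)/36 = -2*(-7/3) = 14/3 ≈ 4.6667)
(77 + b(-1))*N = (77 - 1)*(14/3) = 76*(14/3) = 1064/3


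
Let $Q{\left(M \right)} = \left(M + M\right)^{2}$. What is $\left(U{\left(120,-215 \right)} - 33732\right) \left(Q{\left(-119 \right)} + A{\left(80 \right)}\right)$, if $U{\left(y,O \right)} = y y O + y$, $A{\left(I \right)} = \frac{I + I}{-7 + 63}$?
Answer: $- \frac{1240978787136}{7} \approx -1.7728 \cdot 10^{11}$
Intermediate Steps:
$A{\left(I \right)} = \frac{I}{28}$ ($A{\left(I \right)} = \frac{2 I}{56} = 2 I \frac{1}{56} = \frac{I}{28}$)
$U{\left(y,O \right)} = y + O y^{2}$ ($U{\left(y,O \right)} = y^{2} O + y = O y^{2} + y = y + O y^{2}$)
$Q{\left(M \right)} = 4 M^{2}$ ($Q{\left(M \right)} = \left(2 M\right)^{2} = 4 M^{2}$)
$\left(U{\left(120,-215 \right)} - 33732\right) \left(Q{\left(-119 \right)} + A{\left(80 \right)}\right) = \left(120 \left(1 - 25800\right) - 33732\right) \left(4 \left(-119\right)^{2} + \frac{1}{28} \cdot 80\right) = \left(120 \left(1 - 25800\right) - 33732\right) \left(4 \cdot 14161 + \frac{20}{7}\right) = \left(120 \left(-25799\right) - 33732\right) \left(56644 + \frac{20}{7}\right) = \left(-3095880 - 33732\right) \frac{396528}{7} = \left(-3129612\right) \frac{396528}{7} = - \frac{1240978787136}{7}$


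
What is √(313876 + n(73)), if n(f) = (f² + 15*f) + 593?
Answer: √320893 ≈ 566.47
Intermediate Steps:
n(f) = 593 + f² + 15*f
√(313876 + n(73)) = √(313876 + (593 + 73² + 15*73)) = √(313876 + (593 + 5329 + 1095)) = √(313876 + 7017) = √320893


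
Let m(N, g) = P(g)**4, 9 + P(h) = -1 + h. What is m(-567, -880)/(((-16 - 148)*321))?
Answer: -156855602500/13161 ≈ -1.1918e+7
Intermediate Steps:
P(h) = -10 + h (P(h) = -9 + (-1 + h) = -10 + h)
m(N, g) = (-10 + g)**4
m(-567, -880)/(((-16 - 148)*321)) = (-10 - 880)**4/(((-16 - 148)*321)) = (-890)**4/((-164*321)) = 627422410000/(-52644) = 627422410000*(-1/52644) = -156855602500/13161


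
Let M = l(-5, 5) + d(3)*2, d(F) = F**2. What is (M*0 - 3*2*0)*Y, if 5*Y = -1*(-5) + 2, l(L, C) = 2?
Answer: 0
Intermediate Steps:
Y = 7/5 (Y = (-1*(-5) + 2)/5 = (5 + 2)/5 = (1/5)*7 = 7/5 ≈ 1.4000)
M = 20 (M = 2 + 3**2*2 = 2 + 9*2 = 2 + 18 = 20)
(M*0 - 3*2*0)*Y = (20*0 - 3*2*0)*(7/5) = (0 - 6*0)*(7/5) = (0 + 0)*(7/5) = 0*(7/5) = 0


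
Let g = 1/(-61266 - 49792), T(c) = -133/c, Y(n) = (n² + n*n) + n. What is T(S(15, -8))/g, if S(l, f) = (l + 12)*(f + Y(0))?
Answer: -7385357/108 ≈ -68383.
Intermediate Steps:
Y(n) = n + 2*n² (Y(n) = (n² + n²) + n = 2*n² + n = n + 2*n²)
S(l, f) = f*(12 + l) (S(l, f) = (l + 12)*(f + 0*(1 + 2*0)) = (12 + l)*(f + 0*(1 + 0)) = (12 + l)*(f + 0*1) = (12 + l)*(f + 0) = (12 + l)*f = f*(12 + l))
g = -1/111058 (g = 1/(-111058) = -1/111058 ≈ -9.0043e-6)
T(S(15, -8))/g = (-133*(-1/(8*(12 + 15))))/(-1/111058) = -133/((-8*27))*(-111058) = -133/(-216)*(-111058) = -133*(-1/216)*(-111058) = (133/216)*(-111058) = -7385357/108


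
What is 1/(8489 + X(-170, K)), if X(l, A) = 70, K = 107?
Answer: 1/8559 ≈ 0.00011684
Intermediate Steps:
1/(8489 + X(-170, K)) = 1/(8489 + 70) = 1/8559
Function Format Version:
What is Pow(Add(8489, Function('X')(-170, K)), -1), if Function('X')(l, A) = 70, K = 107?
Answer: Rational(1, 8559) ≈ 0.00011684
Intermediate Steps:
Pow(Add(8489, Function('X')(-170, K)), -1) = Pow(Add(8489, 70), -1) = Pow(8559, -1) = Rational(1, 8559)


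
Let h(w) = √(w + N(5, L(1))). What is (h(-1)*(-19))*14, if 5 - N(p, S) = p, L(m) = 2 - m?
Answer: -266*I ≈ -266.0*I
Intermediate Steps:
N(p, S) = 5 - p
h(w) = √w (h(w) = √(w + (5 - 1*5)) = √(w + (5 - 5)) = √(w + 0) = √w)
(h(-1)*(-19))*14 = (√(-1)*(-19))*14 = (I*(-19))*14 = -19*I*14 = -266*I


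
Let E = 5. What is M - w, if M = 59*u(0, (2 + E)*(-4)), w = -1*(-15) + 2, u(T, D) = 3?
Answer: 160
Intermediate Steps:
w = 17 (w = 15 + 2 = 17)
M = 177 (M = 59*3 = 177)
M - w = 177 - 1*17 = 177 - 17 = 160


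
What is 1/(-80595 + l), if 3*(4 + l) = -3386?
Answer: -3/245183 ≈ -1.2236e-5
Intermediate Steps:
l = -3398/3 (l = -4 + (1/3)*(-3386) = -4 - 3386/3 = -3398/3 ≈ -1132.7)
1/(-80595 + l) = 1/(-80595 - 3398/3) = 1/(-245183/3) = -3/245183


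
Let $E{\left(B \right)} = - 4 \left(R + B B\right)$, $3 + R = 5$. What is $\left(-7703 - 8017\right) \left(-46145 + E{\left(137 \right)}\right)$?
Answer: $1905719880$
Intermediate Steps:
$R = 2$ ($R = -3 + 5 = 2$)
$E{\left(B \right)} = -8 - 4 B^{2}$ ($E{\left(B \right)} = - 4 \left(2 + B B\right) = - 4 \left(2 + B^{2}\right) = -8 - 4 B^{2}$)
$\left(-7703 - 8017\right) \left(-46145 + E{\left(137 \right)}\right) = \left(-7703 - 8017\right) \left(-46145 - \left(8 + 4 \cdot 137^{2}\right)\right) = - 15720 \left(-46145 - 75084\right) = \left(-15720\right) \left(-121229\right) = 1905719880$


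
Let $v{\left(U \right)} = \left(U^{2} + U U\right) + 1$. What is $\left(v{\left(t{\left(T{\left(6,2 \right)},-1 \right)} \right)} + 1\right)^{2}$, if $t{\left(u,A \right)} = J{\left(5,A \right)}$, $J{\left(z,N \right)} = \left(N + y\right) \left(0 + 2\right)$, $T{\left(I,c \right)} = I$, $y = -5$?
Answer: $84100$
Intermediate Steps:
$J{\left(z,N \right)} = -10 + 2 N$ ($J{\left(z,N \right)} = \left(N - 5\right) \left(0 + 2\right) = \left(-5 + N\right) 2 = -10 + 2 N$)
$t{\left(u,A \right)} = -10 + 2 A$
$v{\left(U \right)} = 1 + 2 U^{2}$ ($v{\left(U \right)} = \left(U^{2} + U^{2}\right) + 1 = 2 U^{2} + 1 = 1 + 2 U^{2}$)
$\left(v{\left(t{\left(T{\left(6,2 \right)},-1 \right)} \right)} + 1\right)^{2} = \left(\left(1 + 2 \left(-10 + 2 \left(-1\right)\right)^{2}\right) + 1\right)^{2} = \left(\left(1 + 2 \left(-10 - 2\right)^{2}\right) + 1\right)^{2} = \left(\left(1 + 2 \left(-12\right)^{2}\right) + 1\right)^{2} = \left(\left(1 + 2 \cdot 144\right) + 1\right)^{2} = \left(\left(1 + 288\right) + 1\right)^{2} = \left(289 + 1\right)^{2} = 290^{2} = 84100$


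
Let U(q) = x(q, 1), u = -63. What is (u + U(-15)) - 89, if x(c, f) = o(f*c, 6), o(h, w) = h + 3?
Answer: -164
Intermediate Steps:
o(h, w) = 3 + h
x(c, f) = 3 + c*f (x(c, f) = 3 + f*c = 3 + c*f)
U(q) = 3 + q (U(q) = 3 + q*1 = 3 + q)
(u + U(-15)) - 89 = (-63 + (3 - 15)) - 89 = (-63 - 12) - 89 = -75 - 89 = -164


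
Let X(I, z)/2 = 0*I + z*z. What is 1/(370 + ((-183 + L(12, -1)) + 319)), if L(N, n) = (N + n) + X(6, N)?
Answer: 1/805 ≈ 0.0012422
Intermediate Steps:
X(I, z) = 2*z² (X(I, z) = 2*(0*I + z*z) = 2*(0 + z²) = 2*z²)
L(N, n) = N + n + 2*N² (L(N, n) = (N + n) + 2*N² = N + n + 2*N²)
1/(370 + ((-183 + L(12, -1)) + 319)) = 1/(370 + ((-183 + (12 - 1 + 2*12²)) + 319)) = 1/(370 + ((-183 + (12 - 1 + 2*144)) + 319)) = 1/(370 + ((-183 + (12 - 1 + 288)) + 319)) = 1/(370 + ((-183 + 299) + 319)) = 1/(370 + (116 + 319)) = 1/(370 + 435) = 1/805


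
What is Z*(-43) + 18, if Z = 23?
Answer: -971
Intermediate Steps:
Z*(-43) + 18 = 23*(-43) + 18 = -989 + 18 = -971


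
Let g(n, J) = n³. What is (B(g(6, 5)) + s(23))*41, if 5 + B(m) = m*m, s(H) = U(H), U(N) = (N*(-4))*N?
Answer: 1825935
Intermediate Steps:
U(N) = -4*N² (U(N) = (-4*N)*N = -4*N²)
s(H) = -4*H²
B(m) = -5 + m² (B(m) = -5 + m*m = -5 + m²)
(B(g(6, 5)) + s(23))*41 = ((-5 + (6³)²) - 4*23²)*41 = ((-5 + 216²) - 4*529)*41 = ((-5 + 46656) - 2116)*41 = (46651 - 2116)*41 = 44535*41 = 1825935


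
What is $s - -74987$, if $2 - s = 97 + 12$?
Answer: $74880$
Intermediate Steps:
$s = -107$ ($s = 2 - \left(97 + 12\right) = 2 - 109 = -107$)
$s - -74987 = -107 - -74987 = -107 + 74987 = 74880$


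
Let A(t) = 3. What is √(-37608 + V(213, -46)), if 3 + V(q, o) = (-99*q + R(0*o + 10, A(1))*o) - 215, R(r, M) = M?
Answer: I*√59051 ≈ 243.0*I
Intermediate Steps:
V(q, o) = -218 - 99*q + 3*o (V(q, o) = -3 + ((-99*q + 3*o) - 215) = -3 + (-215 - 99*q + 3*o) = -218 - 99*q + 3*o)
√(-37608 + V(213, -46)) = √(-37608 + (-218 - 99*213 + 3*(-46))) = √(-37608 + (-218 - 21087 - 138)) = √(-37608 - 21443) = √(-59051) = I*√59051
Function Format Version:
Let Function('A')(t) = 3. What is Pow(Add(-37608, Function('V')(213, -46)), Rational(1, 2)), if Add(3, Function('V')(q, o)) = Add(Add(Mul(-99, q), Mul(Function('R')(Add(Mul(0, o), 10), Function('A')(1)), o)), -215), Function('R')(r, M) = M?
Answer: Mul(I, Pow(59051, Rational(1, 2))) ≈ Mul(243.00, I)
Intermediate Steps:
Function('V')(q, o) = Add(-218, Mul(-99, q), Mul(3, o)) (Function('V')(q, o) = Add(-3, Add(Add(Mul(-99, q), Mul(3, o)), -215)) = Add(-3, Add(-215, Mul(-99, q), Mul(3, o))) = Add(-218, Mul(-99, q), Mul(3, o)))
Pow(Add(-37608, Function('V')(213, -46)), Rational(1, 2)) = Pow(Add(-37608, Add(-218, Mul(-99, 213), Mul(3, -46))), Rational(1, 2)) = Pow(Add(-37608, Add(-218, -21087, -138)), Rational(1, 2)) = Pow(Add(-37608, -21443), Rational(1, 2)) = Pow(-59051, Rational(1, 2)) = Mul(I, Pow(59051, Rational(1, 2)))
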